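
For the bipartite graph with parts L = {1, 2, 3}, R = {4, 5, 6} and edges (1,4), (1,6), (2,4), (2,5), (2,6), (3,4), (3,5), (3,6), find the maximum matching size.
3 (matching: (1,6), (2,5), (3,4); upper bound min(|L|,|R|) = min(3,3) = 3)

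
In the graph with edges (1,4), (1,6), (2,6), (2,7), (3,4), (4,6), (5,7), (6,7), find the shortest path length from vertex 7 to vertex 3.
3 (path: 7 -> 6 -> 4 -> 3, 3 edges)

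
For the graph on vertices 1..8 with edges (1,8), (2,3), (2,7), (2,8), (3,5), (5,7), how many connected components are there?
3 (components: {1, 2, 3, 5, 7, 8}, {4}, {6})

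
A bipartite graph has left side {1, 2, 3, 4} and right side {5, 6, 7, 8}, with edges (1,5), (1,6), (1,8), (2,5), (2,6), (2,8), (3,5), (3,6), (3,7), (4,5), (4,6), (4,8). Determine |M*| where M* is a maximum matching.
4 (matching: (1,8), (2,6), (3,7), (4,5); upper bound min(|L|,|R|) = min(4,4) = 4)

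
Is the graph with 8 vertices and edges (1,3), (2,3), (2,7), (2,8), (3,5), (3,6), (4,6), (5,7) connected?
Yes (BFS from 1 visits [1, 3, 2, 5, 6, 7, 8, 4] — all 8 vertices reached)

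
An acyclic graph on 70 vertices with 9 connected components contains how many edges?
61 (Each of the 9 component trees on V_i vertices has V_i - 1 edges; summing gives V - C = 70 - 9 = 61)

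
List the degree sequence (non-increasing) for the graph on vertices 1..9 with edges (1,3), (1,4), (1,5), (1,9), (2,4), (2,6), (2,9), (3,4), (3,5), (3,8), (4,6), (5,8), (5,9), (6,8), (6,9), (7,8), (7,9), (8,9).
[6, 5, 4, 4, 4, 4, 4, 3, 2] (degrees: deg(1)=4, deg(2)=3, deg(3)=4, deg(4)=4, deg(5)=4, deg(6)=4, deg(7)=2, deg(8)=5, deg(9)=6)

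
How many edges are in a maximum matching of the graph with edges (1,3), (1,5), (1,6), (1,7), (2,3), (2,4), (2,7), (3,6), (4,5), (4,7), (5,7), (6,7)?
3 (matching: (1,6), (2,4), (5,7); upper bound floor(n/2) = floor(7/2) = 3)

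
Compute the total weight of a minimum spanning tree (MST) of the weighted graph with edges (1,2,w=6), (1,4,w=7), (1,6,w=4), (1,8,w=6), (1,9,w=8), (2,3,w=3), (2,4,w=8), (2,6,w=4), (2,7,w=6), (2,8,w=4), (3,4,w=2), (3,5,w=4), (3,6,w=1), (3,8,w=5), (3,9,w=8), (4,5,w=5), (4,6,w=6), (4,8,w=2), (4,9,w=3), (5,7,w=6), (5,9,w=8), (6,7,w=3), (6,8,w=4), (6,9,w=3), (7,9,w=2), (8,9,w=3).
21 (MST edges: (1,6,w=4), (2,3,w=3), (3,4,w=2), (3,5,w=4), (3,6,w=1), (4,8,w=2), (4,9,w=3), (7,9,w=2); sum of weights 4 + 3 + 2 + 4 + 1 + 2 + 3 + 2 = 21)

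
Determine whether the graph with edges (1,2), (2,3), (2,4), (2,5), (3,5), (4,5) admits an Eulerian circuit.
No (2 vertices have odd degree: {1, 5}; Eulerian circuit requires 0)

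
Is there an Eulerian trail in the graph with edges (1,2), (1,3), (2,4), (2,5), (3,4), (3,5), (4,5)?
No (4 vertices have odd degree: {2, 3, 4, 5}; Eulerian path requires 0 or 2)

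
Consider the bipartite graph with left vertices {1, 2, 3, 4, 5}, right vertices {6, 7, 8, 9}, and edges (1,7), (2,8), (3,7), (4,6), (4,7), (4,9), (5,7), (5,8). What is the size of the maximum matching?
3 (matching: (1,7), (2,8), (4,9); upper bound min(|L|,|R|) = min(5,4) = 4)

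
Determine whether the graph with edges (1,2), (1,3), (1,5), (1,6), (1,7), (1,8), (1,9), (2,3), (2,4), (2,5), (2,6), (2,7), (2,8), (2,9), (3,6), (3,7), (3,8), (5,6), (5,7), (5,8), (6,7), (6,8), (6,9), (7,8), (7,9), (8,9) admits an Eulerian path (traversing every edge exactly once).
No (8 vertices have odd degree: {1, 3, 4, 5, 6, 7, 8, 9}; Eulerian path requires 0 or 2)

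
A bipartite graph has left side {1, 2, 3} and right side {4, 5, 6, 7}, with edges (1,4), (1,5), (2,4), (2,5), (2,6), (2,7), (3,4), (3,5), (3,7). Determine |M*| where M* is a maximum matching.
3 (matching: (1,5), (2,6), (3,7); upper bound min(|L|,|R|) = min(3,4) = 3)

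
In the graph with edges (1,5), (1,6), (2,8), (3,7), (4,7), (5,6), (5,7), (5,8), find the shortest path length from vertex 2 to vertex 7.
3 (path: 2 -> 8 -> 5 -> 7, 3 edges)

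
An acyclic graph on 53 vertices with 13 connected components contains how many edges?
40 (Each of the 13 component trees on V_i vertices has V_i - 1 edges; summing gives V - C = 53 - 13 = 40)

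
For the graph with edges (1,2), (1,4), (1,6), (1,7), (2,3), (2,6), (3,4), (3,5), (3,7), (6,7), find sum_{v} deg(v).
20 (handshake: sum of degrees = 2|E| = 2 x 10 = 20)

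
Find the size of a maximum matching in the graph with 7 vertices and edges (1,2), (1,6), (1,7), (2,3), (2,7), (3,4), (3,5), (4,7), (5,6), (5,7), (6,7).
3 (matching: (1,6), (3,5), (4,7); upper bound floor(n/2) = floor(7/2) = 3)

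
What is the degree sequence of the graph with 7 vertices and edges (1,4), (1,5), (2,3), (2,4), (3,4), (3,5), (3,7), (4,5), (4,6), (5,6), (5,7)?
[5, 5, 4, 2, 2, 2, 2] (degrees: deg(1)=2, deg(2)=2, deg(3)=4, deg(4)=5, deg(5)=5, deg(6)=2, deg(7)=2)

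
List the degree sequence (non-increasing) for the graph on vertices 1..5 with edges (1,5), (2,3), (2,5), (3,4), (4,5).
[3, 2, 2, 2, 1] (degrees: deg(1)=1, deg(2)=2, deg(3)=2, deg(4)=2, deg(5)=3)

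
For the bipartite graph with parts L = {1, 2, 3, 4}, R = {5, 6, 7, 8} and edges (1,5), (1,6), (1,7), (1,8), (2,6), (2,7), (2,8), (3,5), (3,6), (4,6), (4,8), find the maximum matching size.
4 (matching: (1,8), (2,7), (3,5), (4,6); upper bound min(|L|,|R|) = min(4,4) = 4)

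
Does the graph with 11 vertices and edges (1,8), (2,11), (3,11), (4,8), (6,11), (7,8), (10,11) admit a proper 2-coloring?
Yes. Partition: {1, 2, 3, 4, 5, 6, 7, 9, 10}, {8, 11}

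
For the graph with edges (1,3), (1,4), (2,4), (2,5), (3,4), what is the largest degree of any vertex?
3 (attained at vertex 4)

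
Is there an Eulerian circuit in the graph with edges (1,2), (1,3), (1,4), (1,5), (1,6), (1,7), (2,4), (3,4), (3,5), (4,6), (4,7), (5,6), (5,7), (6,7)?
No (2 vertices have odd degree: {3, 4}; Eulerian circuit requires 0)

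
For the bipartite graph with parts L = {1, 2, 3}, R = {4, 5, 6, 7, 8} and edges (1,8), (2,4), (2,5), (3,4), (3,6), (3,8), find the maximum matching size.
3 (matching: (1,8), (2,5), (3,6); upper bound min(|L|,|R|) = min(3,5) = 3)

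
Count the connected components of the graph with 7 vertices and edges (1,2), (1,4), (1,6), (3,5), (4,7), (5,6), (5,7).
1 (components: {1, 2, 3, 4, 5, 6, 7})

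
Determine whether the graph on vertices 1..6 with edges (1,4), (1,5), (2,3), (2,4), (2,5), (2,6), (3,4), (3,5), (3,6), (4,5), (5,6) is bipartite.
No (odd cycle of length 3: 5 -> 1 -> 4 -> 5)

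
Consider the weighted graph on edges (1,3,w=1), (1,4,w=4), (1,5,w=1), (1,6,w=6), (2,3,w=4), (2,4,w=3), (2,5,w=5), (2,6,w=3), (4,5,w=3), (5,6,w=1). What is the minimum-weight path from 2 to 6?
3 (path: 2 -> 6; weights 3 = 3)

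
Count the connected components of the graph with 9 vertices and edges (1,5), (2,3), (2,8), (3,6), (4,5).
4 (components: {1, 4, 5}, {2, 3, 6, 8}, {7}, {9})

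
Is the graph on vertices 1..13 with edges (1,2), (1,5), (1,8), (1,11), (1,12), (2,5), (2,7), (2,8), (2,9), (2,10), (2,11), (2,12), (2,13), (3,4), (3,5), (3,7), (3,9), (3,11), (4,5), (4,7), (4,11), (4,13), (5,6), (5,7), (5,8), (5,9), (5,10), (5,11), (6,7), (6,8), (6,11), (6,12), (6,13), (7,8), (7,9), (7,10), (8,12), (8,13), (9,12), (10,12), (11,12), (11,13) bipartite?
No (odd cycle of length 3: 11 -> 1 -> 2 -> 11)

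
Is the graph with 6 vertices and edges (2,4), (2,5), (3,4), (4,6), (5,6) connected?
No, it has 2 components: {1}, {2, 3, 4, 5, 6}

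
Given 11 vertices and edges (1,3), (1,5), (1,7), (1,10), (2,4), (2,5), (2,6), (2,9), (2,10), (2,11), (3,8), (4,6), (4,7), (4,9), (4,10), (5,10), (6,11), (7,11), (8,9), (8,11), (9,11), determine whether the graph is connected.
Yes (BFS from 1 visits [1, 3, 5, 7, 10, 8, 2, 4, 11, 9, 6] — all 11 vertices reached)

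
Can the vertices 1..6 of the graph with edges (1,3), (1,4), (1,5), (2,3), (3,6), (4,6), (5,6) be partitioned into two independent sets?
Yes. Partition: {1, 2, 6}, {3, 4, 5}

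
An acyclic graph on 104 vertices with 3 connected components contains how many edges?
101 (Each of the 3 component trees on V_i vertices has V_i - 1 edges; summing gives V - C = 104 - 3 = 101)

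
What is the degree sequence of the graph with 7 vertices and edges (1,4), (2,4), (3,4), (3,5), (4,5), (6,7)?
[4, 2, 2, 1, 1, 1, 1] (degrees: deg(1)=1, deg(2)=1, deg(3)=2, deg(4)=4, deg(5)=2, deg(6)=1, deg(7)=1)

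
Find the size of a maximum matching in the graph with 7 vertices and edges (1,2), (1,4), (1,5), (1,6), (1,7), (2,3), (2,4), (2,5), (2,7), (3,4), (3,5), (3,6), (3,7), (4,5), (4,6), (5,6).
3 (matching: (1,7), (2,5), (3,6); upper bound floor(n/2) = floor(7/2) = 3)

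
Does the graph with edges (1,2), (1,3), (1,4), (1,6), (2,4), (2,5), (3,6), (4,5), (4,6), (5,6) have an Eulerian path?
Yes (the graph is connected and exactly 2 vertices have odd degree: {2, 5}; any Eulerian path must start and end at those)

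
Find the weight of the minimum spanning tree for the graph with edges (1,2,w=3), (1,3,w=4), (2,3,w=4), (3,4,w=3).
10 (MST edges: (1,2,w=3), (1,3,w=4), (3,4,w=3); sum of weights 3 + 4 + 3 = 10)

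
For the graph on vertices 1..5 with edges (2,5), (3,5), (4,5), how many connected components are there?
2 (components: {1}, {2, 3, 4, 5})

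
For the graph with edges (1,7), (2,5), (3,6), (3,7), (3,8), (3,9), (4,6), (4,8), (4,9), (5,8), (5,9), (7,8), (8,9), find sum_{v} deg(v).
26 (handshake: sum of degrees = 2|E| = 2 x 13 = 26)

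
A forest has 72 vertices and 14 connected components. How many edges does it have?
58 (Each of the 14 component trees on V_i vertices has V_i - 1 edges; summing gives V - C = 72 - 14 = 58)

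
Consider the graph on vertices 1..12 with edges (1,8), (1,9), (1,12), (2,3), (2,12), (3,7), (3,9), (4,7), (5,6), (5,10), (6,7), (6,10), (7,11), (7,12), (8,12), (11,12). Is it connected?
Yes (BFS from 1 visits [1, 8, 9, 12, 3, 2, 7, 11, 4, 6, 5, 10] — all 12 vertices reached)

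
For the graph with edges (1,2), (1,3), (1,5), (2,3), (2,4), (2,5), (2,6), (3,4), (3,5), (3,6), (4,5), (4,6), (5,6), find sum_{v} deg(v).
26 (handshake: sum of degrees = 2|E| = 2 x 13 = 26)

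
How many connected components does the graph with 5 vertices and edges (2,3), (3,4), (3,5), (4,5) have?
2 (components: {1}, {2, 3, 4, 5})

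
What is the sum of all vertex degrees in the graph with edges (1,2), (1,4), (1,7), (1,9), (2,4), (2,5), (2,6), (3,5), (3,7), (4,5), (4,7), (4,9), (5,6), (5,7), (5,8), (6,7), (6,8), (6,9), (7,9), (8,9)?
40 (handshake: sum of degrees = 2|E| = 2 x 20 = 40)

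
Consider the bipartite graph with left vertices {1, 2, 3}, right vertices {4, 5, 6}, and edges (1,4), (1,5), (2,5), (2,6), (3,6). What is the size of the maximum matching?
3 (matching: (1,4), (2,5), (3,6); upper bound min(|L|,|R|) = min(3,3) = 3)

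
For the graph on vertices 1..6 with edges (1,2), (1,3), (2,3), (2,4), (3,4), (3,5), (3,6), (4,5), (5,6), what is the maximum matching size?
3 (matching: (1,2), (3,6), (4,5); upper bound floor(n/2) = floor(6/2) = 3)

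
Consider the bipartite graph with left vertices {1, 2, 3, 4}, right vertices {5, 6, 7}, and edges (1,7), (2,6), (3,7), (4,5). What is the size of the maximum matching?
3 (matching: (1,7), (2,6), (4,5); upper bound min(|L|,|R|) = min(4,3) = 3)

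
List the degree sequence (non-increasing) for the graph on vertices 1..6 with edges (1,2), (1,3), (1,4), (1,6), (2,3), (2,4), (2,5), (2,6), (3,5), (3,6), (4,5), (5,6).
[5, 4, 4, 4, 4, 3] (degrees: deg(1)=4, deg(2)=5, deg(3)=4, deg(4)=3, deg(5)=4, deg(6)=4)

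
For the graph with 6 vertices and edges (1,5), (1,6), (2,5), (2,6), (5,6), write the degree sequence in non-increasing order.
[3, 3, 2, 2, 0, 0] (degrees: deg(1)=2, deg(2)=2, deg(3)=0, deg(4)=0, deg(5)=3, deg(6)=3)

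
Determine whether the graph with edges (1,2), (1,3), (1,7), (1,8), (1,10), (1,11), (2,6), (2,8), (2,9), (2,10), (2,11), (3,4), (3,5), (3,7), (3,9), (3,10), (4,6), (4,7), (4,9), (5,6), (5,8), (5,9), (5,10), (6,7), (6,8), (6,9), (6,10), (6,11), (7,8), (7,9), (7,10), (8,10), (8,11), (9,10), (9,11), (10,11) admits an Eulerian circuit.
No (4 vertices have odd degree: {5, 7, 8, 10}; Eulerian circuit requires 0)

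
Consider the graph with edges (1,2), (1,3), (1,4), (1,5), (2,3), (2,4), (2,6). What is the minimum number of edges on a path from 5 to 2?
2 (path: 5 -> 1 -> 2, 2 edges)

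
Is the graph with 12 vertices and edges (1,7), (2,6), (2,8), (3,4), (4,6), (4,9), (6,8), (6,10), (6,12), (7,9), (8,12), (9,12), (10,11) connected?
No, it has 2 components: {1, 2, 3, 4, 6, 7, 8, 9, 10, 11, 12}, {5}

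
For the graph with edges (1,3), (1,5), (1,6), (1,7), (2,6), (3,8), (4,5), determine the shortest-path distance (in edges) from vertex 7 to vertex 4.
3 (path: 7 -> 1 -> 5 -> 4, 3 edges)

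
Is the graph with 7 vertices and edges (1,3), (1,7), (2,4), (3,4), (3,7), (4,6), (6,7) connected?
No, it has 2 components: {1, 2, 3, 4, 6, 7}, {5}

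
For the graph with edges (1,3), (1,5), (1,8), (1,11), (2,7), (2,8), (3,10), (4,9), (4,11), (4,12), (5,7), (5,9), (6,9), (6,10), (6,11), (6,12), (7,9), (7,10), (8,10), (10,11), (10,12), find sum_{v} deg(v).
42 (handshake: sum of degrees = 2|E| = 2 x 21 = 42)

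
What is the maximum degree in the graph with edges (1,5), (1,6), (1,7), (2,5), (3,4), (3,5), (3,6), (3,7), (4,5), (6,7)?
4 (attained at vertices 3, 5)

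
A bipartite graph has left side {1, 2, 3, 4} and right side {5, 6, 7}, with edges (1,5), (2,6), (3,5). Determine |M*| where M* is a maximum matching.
2 (matching: (1,5), (2,6); upper bound min(|L|,|R|) = min(4,3) = 3)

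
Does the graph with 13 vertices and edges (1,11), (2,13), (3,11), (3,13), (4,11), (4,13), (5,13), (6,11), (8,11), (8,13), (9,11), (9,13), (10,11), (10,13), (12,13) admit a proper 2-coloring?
Yes. Partition: {1, 2, 3, 4, 5, 6, 7, 8, 9, 10, 12}, {11, 13}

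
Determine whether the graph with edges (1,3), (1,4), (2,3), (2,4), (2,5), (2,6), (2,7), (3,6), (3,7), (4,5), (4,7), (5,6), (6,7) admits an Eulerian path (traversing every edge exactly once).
Yes (the graph is connected and exactly 2 vertices have odd degree: {2, 5}; any Eulerian path must start and end at those)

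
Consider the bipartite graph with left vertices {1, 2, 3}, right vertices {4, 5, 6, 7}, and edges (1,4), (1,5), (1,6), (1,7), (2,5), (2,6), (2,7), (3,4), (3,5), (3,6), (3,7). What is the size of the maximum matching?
3 (matching: (1,7), (2,6), (3,5); upper bound min(|L|,|R|) = min(3,4) = 3)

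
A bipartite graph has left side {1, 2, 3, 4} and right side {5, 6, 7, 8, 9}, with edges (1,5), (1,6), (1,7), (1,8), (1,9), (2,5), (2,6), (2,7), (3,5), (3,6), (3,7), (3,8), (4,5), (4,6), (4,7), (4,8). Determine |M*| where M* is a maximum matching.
4 (matching: (1,9), (2,7), (3,8), (4,6); upper bound min(|L|,|R|) = min(4,5) = 4)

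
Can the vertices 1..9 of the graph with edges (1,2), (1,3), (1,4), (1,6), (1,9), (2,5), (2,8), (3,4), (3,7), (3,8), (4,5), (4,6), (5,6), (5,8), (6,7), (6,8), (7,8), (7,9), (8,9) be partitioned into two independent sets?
No (odd cycle of length 3: 4 -> 1 -> 3 -> 4)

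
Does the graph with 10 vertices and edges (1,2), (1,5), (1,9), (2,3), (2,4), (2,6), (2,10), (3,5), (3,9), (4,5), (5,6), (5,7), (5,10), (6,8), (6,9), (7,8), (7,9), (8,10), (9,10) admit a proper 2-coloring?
Yes. Partition: {1, 3, 4, 6, 7, 10}, {2, 5, 8, 9}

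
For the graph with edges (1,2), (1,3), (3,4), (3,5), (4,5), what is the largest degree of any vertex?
3 (attained at vertex 3)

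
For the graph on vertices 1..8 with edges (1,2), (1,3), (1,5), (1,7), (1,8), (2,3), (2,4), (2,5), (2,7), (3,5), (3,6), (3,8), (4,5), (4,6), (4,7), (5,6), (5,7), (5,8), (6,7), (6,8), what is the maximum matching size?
4 (matching: (1,2), (3,8), (4,7), (5,6); upper bound floor(n/2) = floor(8/2) = 4)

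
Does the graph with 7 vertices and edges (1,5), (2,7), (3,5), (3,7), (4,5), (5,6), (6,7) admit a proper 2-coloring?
Yes. Partition: {1, 2, 3, 4, 6}, {5, 7}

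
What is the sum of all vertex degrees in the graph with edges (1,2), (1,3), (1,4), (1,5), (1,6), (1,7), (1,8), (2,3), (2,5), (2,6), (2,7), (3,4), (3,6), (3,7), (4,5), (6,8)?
32 (handshake: sum of degrees = 2|E| = 2 x 16 = 32)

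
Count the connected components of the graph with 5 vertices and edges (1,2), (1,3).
3 (components: {1, 2, 3}, {4}, {5})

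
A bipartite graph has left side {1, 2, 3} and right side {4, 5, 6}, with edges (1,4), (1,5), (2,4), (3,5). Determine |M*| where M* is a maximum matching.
2 (matching: (1,5), (2,4); upper bound min(|L|,|R|) = min(3,3) = 3)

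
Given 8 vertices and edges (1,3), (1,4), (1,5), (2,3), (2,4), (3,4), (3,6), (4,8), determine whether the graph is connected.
No, it has 2 components: {1, 2, 3, 4, 5, 6, 8}, {7}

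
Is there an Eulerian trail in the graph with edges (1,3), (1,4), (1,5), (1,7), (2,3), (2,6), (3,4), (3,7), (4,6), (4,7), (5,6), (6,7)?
Yes — and in fact it has an Eulerian circuit (the graph is connected and all 7 vertices have even degree)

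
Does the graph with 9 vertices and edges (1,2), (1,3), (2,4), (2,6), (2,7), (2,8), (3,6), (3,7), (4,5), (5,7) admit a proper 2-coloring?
Yes. Partition: {1, 4, 6, 7, 8, 9}, {2, 3, 5}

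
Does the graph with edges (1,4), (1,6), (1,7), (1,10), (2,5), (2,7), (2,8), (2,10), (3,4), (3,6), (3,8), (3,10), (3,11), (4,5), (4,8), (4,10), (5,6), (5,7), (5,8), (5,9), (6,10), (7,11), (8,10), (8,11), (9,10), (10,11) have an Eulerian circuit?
No (2 vertices have odd degree: {3, 4}; Eulerian circuit requires 0)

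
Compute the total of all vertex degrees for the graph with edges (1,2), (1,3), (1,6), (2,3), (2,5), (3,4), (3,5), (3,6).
16 (handshake: sum of degrees = 2|E| = 2 x 8 = 16)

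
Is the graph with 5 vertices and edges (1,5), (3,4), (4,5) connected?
No, it has 2 components: {1, 3, 4, 5}, {2}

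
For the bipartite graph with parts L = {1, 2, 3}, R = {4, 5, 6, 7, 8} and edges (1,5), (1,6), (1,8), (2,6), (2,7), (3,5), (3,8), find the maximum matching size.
3 (matching: (1,6), (2,7), (3,8); upper bound min(|L|,|R|) = min(3,5) = 3)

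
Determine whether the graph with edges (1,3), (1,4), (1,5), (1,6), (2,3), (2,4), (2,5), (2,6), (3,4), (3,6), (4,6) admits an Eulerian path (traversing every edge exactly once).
Yes — and in fact it has an Eulerian circuit (the graph is connected and all 6 vertices have even degree)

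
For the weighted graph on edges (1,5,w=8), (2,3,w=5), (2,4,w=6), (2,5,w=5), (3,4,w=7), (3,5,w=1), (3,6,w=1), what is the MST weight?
21 (MST edges: (1,5,w=8), (2,3,w=5), (2,4,w=6), (3,5,w=1), (3,6,w=1); sum of weights 8 + 5 + 6 + 1 + 1 = 21)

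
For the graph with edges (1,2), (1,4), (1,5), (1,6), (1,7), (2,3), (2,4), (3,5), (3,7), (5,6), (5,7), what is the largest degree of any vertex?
5 (attained at vertex 1)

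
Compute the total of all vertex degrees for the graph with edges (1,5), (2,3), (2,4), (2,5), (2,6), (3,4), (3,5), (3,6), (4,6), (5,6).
20 (handshake: sum of degrees = 2|E| = 2 x 10 = 20)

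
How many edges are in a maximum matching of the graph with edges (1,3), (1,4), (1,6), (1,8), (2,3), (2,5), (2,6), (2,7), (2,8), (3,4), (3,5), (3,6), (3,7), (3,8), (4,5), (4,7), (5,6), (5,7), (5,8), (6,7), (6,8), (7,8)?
4 (matching: (1,3), (2,6), (4,5), (7,8); upper bound floor(n/2) = floor(8/2) = 4)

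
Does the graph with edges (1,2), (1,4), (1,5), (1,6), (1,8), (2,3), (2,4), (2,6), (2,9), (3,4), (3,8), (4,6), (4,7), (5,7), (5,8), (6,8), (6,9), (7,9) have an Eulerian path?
No (8 vertices have odd degree: {1, 2, 3, 4, 5, 6, 7, 9}; Eulerian path requires 0 or 2)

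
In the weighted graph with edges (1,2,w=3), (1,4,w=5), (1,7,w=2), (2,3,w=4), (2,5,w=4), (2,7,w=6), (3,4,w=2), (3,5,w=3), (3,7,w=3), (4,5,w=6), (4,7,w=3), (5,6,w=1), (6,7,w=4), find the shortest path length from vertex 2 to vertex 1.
3 (path: 2 -> 1; weights 3 = 3)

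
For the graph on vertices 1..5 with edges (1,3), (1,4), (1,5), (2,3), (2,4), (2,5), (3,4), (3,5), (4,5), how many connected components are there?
1 (components: {1, 2, 3, 4, 5})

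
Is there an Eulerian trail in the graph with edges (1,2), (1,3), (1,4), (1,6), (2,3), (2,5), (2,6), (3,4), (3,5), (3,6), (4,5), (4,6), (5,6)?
Yes (the graph is connected and exactly 2 vertices have odd degree: {3, 6}; any Eulerian path must start and end at those)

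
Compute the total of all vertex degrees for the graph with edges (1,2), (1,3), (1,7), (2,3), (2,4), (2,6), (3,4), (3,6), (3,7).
18 (handshake: sum of degrees = 2|E| = 2 x 9 = 18)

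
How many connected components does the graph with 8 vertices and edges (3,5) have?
7 (components: {1}, {2}, {3, 5}, {4}, {6}, {7}, {8})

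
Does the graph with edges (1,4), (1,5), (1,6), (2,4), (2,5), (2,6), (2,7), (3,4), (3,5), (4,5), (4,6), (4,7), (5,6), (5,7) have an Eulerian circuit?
No (2 vertices have odd degree: {1, 7}; Eulerian circuit requires 0)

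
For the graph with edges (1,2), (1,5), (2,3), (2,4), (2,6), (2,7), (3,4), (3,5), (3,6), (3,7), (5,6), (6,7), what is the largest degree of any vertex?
5 (attained at vertices 2, 3)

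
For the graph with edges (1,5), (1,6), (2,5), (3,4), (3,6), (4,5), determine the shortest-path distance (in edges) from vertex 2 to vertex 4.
2 (path: 2 -> 5 -> 4, 2 edges)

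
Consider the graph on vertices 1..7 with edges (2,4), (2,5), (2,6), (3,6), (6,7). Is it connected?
No, it has 2 components: {1}, {2, 3, 4, 5, 6, 7}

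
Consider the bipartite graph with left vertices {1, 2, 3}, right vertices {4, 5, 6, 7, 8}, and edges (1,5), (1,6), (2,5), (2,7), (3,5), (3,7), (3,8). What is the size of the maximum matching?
3 (matching: (1,6), (2,7), (3,8); upper bound min(|L|,|R|) = min(3,5) = 3)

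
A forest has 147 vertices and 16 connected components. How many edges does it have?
131 (Each of the 16 component trees on V_i vertices has V_i - 1 edges; summing gives V - C = 147 - 16 = 131)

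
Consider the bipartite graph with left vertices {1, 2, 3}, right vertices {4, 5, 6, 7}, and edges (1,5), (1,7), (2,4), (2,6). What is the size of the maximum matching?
2 (matching: (1,7), (2,6); upper bound min(|L|,|R|) = min(3,4) = 3)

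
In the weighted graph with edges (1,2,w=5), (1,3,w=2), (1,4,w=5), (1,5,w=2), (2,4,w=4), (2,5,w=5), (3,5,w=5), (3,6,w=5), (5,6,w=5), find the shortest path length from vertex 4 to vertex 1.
5 (path: 4 -> 1; weights 5 = 5)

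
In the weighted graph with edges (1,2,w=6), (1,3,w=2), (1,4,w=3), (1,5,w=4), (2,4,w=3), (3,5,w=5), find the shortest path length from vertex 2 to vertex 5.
10 (path: 2 -> 1 -> 5; weights 6 + 4 = 10)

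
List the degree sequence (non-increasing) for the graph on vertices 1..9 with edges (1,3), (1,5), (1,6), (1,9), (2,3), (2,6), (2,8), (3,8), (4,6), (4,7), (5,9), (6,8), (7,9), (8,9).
[4, 4, 4, 4, 3, 3, 2, 2, 2] (degrees: deg(1)=4, deg(2)=3, deg(3)=3, deg(4)=2, deg(5)=2, deg(6)=4, deg(7)=2, deg(8)=4, deg(9)=4)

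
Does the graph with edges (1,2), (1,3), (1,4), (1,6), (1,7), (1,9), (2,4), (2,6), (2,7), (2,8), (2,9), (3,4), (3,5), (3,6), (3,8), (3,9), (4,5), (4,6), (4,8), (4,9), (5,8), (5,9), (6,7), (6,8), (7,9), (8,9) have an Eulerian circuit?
No (2 vertices have odd degree: {4, 9}; Eulerian circuit requires 0)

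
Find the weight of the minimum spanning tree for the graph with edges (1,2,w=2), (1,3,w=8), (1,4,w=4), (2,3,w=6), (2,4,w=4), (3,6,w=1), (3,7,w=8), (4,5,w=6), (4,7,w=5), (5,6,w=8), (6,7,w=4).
22 (MST edges: (1,2,w=2), (1,4,w=4), (3,6,w=1), (4,5,w=6), (4,7,w=5), (6,7,w=4); sum of weights 2 + 4 + 1 + 6 + 5 + 4 = 22)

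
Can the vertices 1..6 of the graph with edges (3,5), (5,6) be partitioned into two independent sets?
Yes. Partition: {1, 2, 3, 4, 6}, {5}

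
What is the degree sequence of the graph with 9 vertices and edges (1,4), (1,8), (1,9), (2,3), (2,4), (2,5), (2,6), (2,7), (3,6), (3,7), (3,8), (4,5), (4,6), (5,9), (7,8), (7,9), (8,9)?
[5, 4, 4, 4, 4, 4, 3, 3, 3] (degrees: deg(1)=3, deg(2)=5, deg(3)=4, deg(4)=4, deg(5)=3, deg(6)=3, deg(7)=4, deg(8)=4, deg(9)=4)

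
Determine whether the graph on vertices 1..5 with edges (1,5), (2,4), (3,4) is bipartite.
Yes. Partition: {1, 2, 3}, {4, 5}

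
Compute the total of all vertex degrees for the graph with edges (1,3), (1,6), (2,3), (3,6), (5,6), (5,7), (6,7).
14 (handshake: sum of degrees = 2|E| = 2 x 7 = 14)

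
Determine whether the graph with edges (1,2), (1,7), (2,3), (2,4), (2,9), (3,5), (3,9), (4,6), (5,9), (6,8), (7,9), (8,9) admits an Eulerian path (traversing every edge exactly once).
Yes (the graph is connected and exactly 2 vertices have odd degree: {3, 9}; any Eulerian path must start and end at those)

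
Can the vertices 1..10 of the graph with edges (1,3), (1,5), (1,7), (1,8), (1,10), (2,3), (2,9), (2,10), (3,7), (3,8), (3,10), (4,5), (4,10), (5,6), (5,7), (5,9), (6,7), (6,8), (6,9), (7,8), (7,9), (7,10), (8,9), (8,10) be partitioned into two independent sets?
No (odd cycle of length 3: 3 -> 1 -> 8 -> 3)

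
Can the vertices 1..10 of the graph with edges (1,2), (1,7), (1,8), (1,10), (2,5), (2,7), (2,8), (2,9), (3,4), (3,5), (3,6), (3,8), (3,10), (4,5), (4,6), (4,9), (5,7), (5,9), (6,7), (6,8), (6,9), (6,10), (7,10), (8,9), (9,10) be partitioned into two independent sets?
No (odd cycle of length 3: 10 -> 1 -> 7 -> 10)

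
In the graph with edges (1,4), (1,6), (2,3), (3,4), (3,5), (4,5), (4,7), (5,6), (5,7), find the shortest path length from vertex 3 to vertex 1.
2 (path: 3 -> 4 -> 1, 2 edges)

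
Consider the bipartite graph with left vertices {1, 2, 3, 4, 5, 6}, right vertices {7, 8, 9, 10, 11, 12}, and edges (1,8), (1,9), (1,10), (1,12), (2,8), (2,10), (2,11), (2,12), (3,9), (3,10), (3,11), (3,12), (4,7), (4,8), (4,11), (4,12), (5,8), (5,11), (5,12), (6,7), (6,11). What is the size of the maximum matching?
6 (matching: (1,12), (2,10), (3,9), (4,11), (5,8), (6,7); upper bound min(|L|,|R|) = min(6,6) = 6)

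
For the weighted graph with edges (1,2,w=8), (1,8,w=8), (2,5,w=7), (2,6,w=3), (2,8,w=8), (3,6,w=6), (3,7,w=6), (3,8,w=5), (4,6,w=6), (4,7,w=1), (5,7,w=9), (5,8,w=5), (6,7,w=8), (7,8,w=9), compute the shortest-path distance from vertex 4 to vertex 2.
9 (path: 4 -> 6 -> 2; weights 6 + 3 = 9)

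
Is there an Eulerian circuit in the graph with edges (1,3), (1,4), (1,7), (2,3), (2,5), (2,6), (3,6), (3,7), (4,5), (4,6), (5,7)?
No (6 vertices have odd degree: {1, 2, 4, 5, 6, 7}; Eulerian circuit requires 0)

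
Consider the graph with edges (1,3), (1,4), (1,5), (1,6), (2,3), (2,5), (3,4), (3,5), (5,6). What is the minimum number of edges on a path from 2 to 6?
2 (path: 2 -> 5 -> 6, 2 edges)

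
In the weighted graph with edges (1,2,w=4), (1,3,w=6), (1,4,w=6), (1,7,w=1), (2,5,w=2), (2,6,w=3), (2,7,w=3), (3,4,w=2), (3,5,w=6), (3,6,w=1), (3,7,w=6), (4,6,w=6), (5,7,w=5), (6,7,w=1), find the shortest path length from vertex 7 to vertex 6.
1 (path: 7 -> 6; weights 1 = 1)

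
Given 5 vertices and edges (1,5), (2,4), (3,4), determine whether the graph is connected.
No, it has 2 components: {1, 5}, {2, 3, 4}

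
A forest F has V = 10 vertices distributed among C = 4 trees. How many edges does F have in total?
6 (Each of the 4 component trees on V_i vertices has V_i - 1 edges; summing gives V - C = 10 - 4 = 6)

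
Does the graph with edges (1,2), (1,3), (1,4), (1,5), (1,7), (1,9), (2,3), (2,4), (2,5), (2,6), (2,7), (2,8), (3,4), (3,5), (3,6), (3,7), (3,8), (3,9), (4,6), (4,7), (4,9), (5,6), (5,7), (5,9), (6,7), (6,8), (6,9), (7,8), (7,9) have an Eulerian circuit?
No (2 vertices have odd degree: {2, 6}; Eulerian circuit requires 0)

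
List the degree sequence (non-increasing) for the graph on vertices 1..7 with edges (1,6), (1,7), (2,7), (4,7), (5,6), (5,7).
[4, 2, 2, 2, 1, 1, 0] (degrees: deg(1)=2, deg(2)=1, deg(3)=0, deg(4)=1, deg(5)=2, deg(6)=2, deg(7)=4)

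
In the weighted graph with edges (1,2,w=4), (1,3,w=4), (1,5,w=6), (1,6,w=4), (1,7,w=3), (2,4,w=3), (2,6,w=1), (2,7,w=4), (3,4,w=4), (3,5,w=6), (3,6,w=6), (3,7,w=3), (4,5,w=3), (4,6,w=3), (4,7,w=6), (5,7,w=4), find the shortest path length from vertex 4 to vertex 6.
3 (path: 4 -> 6; weights 3 = 3)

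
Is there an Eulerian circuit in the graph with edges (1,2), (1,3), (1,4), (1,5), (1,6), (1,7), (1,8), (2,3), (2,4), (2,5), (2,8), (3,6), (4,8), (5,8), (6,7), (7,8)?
No (8 vertices have odd degree: {1, 2, 3, 4, 5, 6, 7, 8}; Eulerian circuit requires 0)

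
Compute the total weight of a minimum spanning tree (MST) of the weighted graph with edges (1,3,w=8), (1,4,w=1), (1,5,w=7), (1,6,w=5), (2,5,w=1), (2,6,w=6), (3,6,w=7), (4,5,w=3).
17 (MST edges: (1,4,w=1), (1,6,w=5), (2,5,w=1), (3,6,w=7), (4,5,w=3); sum of weights 1 + 5 + 1 + 7 + 3 = 17)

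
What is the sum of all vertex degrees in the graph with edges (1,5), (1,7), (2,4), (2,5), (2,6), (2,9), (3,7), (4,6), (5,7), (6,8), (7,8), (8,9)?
24 (handshake: sum of degrees = 2|E| = 2 x 12 = 24)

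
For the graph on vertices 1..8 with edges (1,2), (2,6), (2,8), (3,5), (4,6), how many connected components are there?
3 (components: {1, 2, 4, 6, 8}, {3, 5}, {7})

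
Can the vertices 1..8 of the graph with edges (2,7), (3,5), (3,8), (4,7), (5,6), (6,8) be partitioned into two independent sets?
Yes. Partition: {1, 2, 3, 4, 6}, {5, 7, 8}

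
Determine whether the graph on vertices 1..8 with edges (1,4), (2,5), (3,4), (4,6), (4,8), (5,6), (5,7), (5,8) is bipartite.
Yes. Partition: {1, 2, 3, 6, 7, 8}, {4, 5}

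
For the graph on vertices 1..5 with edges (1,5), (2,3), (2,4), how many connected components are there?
2 (components: {1, 5}, {2, 3, 4})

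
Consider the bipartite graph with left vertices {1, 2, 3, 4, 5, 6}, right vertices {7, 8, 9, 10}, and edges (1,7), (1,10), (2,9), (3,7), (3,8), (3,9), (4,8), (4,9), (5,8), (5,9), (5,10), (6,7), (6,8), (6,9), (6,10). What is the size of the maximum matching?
4 (matching: (1,10), (2,9), (3,8), (6,7); upper bound min(|L|,|R|) = min(6,4) = 4)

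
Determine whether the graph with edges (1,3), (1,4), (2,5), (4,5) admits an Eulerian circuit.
No (2 vertices have odd degree: {2, 3}; Eulerian circuit requires 0)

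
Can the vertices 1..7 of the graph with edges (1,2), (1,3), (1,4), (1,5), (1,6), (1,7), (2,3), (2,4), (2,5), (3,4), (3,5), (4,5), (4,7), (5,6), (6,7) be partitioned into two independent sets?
No (odd cycle of length 3: 5 -> 1 -> 4 -> 5)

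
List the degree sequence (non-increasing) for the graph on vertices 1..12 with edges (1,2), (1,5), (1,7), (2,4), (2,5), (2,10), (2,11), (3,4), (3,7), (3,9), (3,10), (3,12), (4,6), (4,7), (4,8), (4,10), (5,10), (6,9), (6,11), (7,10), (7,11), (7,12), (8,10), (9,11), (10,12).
[7, 6, 6, 5, 5, 4, 3, 3, 3, 3, 3, 2] (degrees: deg(1)=3, deg(2)=5, deg(3)=5, deg(4)=6, deg(5)=3, deg(6)=3, deg(7)=6, deg(8)=2, deg(9)=3, deg(10)=7, deg(11)=4, deg(12)=3)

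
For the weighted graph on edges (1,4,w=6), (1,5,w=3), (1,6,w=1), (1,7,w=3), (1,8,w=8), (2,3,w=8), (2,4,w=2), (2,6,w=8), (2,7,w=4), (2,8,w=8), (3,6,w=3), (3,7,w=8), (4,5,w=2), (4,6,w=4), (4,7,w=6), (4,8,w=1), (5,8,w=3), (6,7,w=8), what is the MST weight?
15 (MST edges: (1,5,w=3), (1,6,w=1), (1,7,w=3), (2,4,w=2), (3,6,w=3), (4,5,w=2), (4,8,w=1); sum of weights 3 + 1 + 3 + 2 + 3 + 2 + 1 = 15)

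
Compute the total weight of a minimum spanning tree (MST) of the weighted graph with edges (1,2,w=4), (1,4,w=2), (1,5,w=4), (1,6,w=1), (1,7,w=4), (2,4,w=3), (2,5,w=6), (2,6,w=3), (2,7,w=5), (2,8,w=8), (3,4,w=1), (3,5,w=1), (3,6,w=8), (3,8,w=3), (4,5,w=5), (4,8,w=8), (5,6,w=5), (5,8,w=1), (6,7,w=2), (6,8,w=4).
11 (MST edges: (1,4,w=2), (1,6,w=1), (2,4,w=3), (3,4,w=1), (3,5,w=1), (5,8,w=1), (6,7,w=2); sum of weights 2 + 1 + 3 + 1 + 1 + 1 + 2 = 11)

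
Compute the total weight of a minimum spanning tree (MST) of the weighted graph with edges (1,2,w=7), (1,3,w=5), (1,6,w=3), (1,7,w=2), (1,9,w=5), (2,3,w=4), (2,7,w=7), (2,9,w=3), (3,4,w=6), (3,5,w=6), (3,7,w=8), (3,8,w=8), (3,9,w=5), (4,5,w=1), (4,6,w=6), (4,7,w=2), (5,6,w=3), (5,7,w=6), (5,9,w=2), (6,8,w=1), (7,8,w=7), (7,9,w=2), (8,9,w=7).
18 (MST edges: (1,6,w=3), (1,7,w=2), (2,3,w=4), (2,9,w=3), (4,5,w=1), (4,7,w=2), (5,9,w=2), (6,8,w=1); sum of weights 3 + 2 + 4 + 3 + 1 + 2 + 2 + 1 = 18)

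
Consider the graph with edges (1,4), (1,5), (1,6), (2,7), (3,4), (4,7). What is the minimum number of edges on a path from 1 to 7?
2 (path: 1 -> 4 -> 7, 2 edges)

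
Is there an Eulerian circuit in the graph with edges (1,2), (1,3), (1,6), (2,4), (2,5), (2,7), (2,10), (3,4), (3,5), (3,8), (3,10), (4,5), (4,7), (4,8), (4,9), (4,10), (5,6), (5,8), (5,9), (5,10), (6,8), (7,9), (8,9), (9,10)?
No (10 vertices have odd degree: {1, 2, 3, 4, 5, 6, 7, 8, 9, 10}; Eulerian circuit requires 0)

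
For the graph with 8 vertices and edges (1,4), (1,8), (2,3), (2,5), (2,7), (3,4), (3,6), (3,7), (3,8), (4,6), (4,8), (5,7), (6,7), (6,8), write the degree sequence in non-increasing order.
[5, 4, 4, 4, 4, 3, 2, 2] (degrees: deg(1)=2, deg(2)=3, deg(3)=5, deg(4)=4, deg(5)=2, deg(6)=4, deg(7)=4, deg(8)=4)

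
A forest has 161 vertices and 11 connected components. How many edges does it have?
150 (Each of the 11 component trees on V_i vertices has V_i - 1 edges; summing gives V - C = 161 - 11 = 150)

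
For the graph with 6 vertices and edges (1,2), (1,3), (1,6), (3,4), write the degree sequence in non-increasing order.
[3, 2, 1, 1, 1, 0] (degrees: deg(1)=3, deg(2)=1, deg(3)=2, deg(4)=1, deg(5)=0, deg(6)=1)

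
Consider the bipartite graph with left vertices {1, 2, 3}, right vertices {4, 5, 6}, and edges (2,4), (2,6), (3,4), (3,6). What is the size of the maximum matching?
2 (matching: (2,6), (3,4); upper bound min(|L|,|R|) = min(3,3) = 3)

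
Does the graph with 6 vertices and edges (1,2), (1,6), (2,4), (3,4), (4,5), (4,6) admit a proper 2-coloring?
Yes. Partition: {1, 4}, {2, 3, 5, 6}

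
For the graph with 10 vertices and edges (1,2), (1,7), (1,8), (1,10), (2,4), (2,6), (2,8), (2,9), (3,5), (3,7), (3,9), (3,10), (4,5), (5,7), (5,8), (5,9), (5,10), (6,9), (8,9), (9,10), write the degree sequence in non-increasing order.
[6, 6, 5, 4, 4, 4, 4, 3, 2, 2] (degrees: deg(1)=4, deg(2)=5, deg(3)=4, deg(4)=2, deg(5)=6, deg(6)=2, deg(7)=3, deg(8)=4, deg(9)=6, deg(10)=4)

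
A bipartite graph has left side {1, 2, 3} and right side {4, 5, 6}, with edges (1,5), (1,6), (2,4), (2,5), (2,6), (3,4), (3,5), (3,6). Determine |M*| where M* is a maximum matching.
3 (matching: (1,6), (2,5), (3,4); upper bound min(|L|,|R|) = min(3,3) = 3)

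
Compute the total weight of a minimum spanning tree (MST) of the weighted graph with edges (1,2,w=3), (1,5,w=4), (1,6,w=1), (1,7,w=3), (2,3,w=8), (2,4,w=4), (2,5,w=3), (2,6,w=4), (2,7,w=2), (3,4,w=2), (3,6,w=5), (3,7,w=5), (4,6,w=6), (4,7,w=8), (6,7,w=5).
15 (MST edges: (1,2,w=3), (1,6,w=1), (2,4,w=4), (2,5,w=3), (2,7,w=2), (3,4,w=2); sum of weights 3 + 1 + 4 + 3 + 2 + 2 = 15)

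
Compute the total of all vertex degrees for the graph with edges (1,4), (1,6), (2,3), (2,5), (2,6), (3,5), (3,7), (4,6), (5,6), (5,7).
20 (handshake: sum of degrees = 2|E| = 2 x 10 = 20)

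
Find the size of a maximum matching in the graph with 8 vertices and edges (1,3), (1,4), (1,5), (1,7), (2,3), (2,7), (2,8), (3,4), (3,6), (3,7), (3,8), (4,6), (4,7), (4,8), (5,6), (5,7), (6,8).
4 (matching: (1,3), (2,7), (4,8), (5,6); upper bound floor(n/2) = floor(8/2) = 4)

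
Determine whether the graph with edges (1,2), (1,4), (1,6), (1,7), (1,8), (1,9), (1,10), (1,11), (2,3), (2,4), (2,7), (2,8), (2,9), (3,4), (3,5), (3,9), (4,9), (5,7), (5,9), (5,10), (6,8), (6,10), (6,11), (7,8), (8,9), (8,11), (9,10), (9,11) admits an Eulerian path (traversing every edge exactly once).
Yes — and in fact it has an Eulerian circuit (the graph is connected and all 11 vertices have even degree)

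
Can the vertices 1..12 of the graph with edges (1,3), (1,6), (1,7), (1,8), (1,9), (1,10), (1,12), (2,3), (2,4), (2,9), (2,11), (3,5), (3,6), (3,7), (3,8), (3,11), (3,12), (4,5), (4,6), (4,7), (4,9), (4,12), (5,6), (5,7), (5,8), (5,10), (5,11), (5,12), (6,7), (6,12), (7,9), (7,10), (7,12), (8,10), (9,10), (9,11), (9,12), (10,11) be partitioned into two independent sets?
No (odd cycle of length 3: 7 -> 1 -> 3 -> 7)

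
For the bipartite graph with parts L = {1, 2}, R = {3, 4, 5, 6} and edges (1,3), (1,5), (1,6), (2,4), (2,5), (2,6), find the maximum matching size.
2 (matching: (1,6), (2,5); upper bound min(|L|,|R|) = min(2,4) = 2)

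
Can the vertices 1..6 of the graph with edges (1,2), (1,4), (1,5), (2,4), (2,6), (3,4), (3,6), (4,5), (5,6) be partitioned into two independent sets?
No (odd cycle of length 3: 5 -> 1 -> 4 -> 5)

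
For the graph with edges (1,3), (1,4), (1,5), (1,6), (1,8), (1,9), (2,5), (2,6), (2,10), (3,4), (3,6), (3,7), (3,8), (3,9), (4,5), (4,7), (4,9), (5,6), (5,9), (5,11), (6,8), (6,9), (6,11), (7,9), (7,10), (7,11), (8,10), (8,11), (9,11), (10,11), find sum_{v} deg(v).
60 (handshake: sum of degrees = 2|E| = 2 x 30 = 60)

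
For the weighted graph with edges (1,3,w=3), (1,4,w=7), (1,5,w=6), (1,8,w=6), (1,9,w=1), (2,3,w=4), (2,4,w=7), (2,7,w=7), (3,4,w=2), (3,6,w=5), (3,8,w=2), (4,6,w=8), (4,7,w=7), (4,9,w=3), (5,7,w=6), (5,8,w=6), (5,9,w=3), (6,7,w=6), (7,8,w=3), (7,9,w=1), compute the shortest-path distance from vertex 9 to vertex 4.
3 (path: 9 -> 4; weights 3 = 3)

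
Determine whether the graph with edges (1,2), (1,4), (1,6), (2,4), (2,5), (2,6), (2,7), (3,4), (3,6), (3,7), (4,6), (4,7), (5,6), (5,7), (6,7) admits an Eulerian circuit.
No (6 vertices have odd degree: {1, 2, 3, 4, 5, 7}; Eulerian circuit requires 0)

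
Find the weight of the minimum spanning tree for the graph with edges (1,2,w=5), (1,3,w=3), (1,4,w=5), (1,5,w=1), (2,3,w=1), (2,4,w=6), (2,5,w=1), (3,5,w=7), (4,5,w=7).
8 (MST edges: (1,4,w=5), (1,5,w=1), (2,3,w=1), (2,5,w=1); sum of weights 5 + 1 + 1 + 1 = 8)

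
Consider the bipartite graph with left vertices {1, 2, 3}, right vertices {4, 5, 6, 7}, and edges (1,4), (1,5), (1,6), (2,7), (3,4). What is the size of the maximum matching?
3 (matching: (1,6), (2,7), (3,4); upper bound min(|L|,|R|) = min(3,4) = 3)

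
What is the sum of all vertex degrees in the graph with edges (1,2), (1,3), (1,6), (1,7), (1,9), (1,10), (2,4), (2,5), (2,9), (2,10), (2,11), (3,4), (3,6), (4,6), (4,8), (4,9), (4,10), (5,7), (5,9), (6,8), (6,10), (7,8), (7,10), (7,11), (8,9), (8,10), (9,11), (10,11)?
56 (handshake: sum of degrees = 2|E| = 2 x 28 = 56)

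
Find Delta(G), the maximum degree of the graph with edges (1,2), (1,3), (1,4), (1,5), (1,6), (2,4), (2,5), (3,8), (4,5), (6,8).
5 (attained at vertex 1)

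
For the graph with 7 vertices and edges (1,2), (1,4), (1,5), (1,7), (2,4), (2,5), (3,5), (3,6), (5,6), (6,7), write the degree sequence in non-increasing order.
[4, 4, 3, 3, 2, 2, 2] (degrees: deg(1)=4, deg(2)=3, deg(3)=2, deg(4)=2, deg(5)=4, deg(6)=3, deg(7)=2)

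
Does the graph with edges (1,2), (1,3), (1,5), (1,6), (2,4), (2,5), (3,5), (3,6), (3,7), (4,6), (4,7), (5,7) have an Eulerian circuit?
No (4 vertices have odd degree: {2, 4, 6, 7}; Eulerian circuit requires 0)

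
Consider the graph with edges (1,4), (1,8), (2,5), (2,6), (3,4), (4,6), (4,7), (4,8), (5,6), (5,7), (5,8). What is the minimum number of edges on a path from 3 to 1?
2 (path: 3 -> 4 -> 1, 2 edges)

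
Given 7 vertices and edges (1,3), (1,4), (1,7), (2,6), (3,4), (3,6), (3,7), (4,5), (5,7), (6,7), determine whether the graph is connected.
Yes (BFS from 1 visits [1, 3, 4, 7, 6, 5, 2] — all 7 vertices reached)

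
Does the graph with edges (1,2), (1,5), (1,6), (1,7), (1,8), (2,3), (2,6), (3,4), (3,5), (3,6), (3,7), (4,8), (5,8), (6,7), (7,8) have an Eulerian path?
No (4 vertices have odd degree: {1, 2, 3, 5}; Eulerian path requires 0 or 2)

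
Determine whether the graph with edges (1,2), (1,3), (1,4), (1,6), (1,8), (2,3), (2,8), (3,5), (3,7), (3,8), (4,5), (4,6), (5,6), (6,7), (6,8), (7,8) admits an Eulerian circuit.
No (8 vertices have odd degree: {1, 2, 3, 4, 5, 6, 7, 8}; Eulerian circuit requires 0)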